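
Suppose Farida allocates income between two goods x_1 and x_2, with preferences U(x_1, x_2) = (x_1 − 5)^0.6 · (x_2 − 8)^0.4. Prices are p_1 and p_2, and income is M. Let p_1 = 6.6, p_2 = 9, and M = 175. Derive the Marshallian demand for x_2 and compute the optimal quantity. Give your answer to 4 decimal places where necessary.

x_2* = 11.1111

Let x_1' = x_1−5, x_2' = x_2−8. MRS = (3/2)·x_2'/x_1' = p_1/p_2.
After buying the subsistence bundle (5, 8), a share 0.6 of the remaining income goes to x_1: x_1* = 5 + 0.6·(M − 5p_1 − 8p_2)/p_1.
Discretionary income = 175 − 5·6.6 − 8·9 = 70; x_2* = 8 + 0.4·70/9 = 11.1111.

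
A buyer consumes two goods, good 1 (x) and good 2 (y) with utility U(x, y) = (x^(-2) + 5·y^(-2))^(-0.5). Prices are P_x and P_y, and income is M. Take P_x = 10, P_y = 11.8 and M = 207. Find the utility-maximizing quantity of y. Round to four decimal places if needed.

MRS = MU_x/MU_y = (1/5)·(y/x)^(3). Set equal to P_x/P_y.
Hence y/x = (5·P_x/P_y)^(1/(3)), i.e. raised to the 1/3 power.
Substitute y = (y/x)·x into the budget: x* = M/(P_x + P_y·(y/x)).
Numerically y/x = 1.618189, so x* = 207/(10 + 11.8·1.618189) = 7.1147 and y* = 1.618189·7.1147 = 11.513.

y* = 11.513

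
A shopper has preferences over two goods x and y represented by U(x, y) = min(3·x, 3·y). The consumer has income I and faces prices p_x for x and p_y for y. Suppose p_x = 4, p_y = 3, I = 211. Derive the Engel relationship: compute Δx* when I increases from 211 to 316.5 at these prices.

Δx* = 15.0714

Leontief preferences: the optimum is at the kink where x/3 = y/3, i.e. y = x.
Budget: p_x·x + p_y·x = I, so (3·p_x + 3·p_y)·x = 3·I.
Demand: x*(p_x,p_y,I) = 3·I/(3·p_x + 3·p_y), y* = 3·I/(3·p_x + 3·p_y).
Here 3·4 + 3·3 = 21, giving x* = 30.1429.
At I' = 316.5: x* = 45.2143. Change: 45.2143 − 30.1429 = 15.0714.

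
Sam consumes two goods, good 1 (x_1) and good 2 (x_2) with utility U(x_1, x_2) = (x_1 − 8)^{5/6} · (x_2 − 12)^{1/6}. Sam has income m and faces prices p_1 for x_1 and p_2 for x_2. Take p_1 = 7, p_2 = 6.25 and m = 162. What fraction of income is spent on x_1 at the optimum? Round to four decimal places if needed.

This is Cobb-Douglas in (x_1−8, x_2−12): tangency gives 5/6·p_2·(x_2−12) = 1/6·p_1·(x_1−8).
Substituting into the budget: x_1* = 8 + 5/6·(m − 8·p_1 − 12·p_2)/p_1, and x_2* = 12 + 1/6·(…)/p_2.
Discretionary income = 162 − 8·7 − 12·6.25 = 31; x_1* = 8 + 5/6·31/7 = 11.6905; x_2* = 12 + 1/6·31/6.25 = 12.8267.
Expenditure on x_1: 7·11.6905 = 81.8333; share = 0.5051.

share on x_1 = 0.5051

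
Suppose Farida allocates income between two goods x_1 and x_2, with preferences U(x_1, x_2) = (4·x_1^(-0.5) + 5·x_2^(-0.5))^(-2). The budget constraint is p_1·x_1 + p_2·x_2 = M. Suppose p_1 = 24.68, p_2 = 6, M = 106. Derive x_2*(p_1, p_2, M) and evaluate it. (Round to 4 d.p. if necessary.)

MRS = MU_x_1/MU_x_2 = (4/5)·(x_2/x_1)^(1.5). Set equal to p_1/p_2.
Hence x_2/x_1 = ((5/4)·p_1/p_2)^(1/(1.5)), i.e. raised to the 2/3 power.
With the ratio pinned down, the budget gives x_1* = M/(p_1 + p_2·(x_2/x_1)) and x_2* = (x_2/x_1)·x_1*.
Numerically x_2/x_1 = 2.978992, so x_1* = 106/(24.68 + 6·2.978992) = 2.491 and x_2* = 2.978992·2.491 = 7.4205.

x_2* = 7.4205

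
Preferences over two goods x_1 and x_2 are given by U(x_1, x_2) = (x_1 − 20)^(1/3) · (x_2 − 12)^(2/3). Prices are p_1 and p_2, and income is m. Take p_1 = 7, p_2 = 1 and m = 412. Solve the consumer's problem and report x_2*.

x_2* = 185.3333

This is Cobb-Douglas in (x_1−20, x_2−12): tangency gives 1/3·p_2·(x_2−12) = 2/3·p_1·(x_1−20).
Substituting into the budget: x_1* = 20 + 1/3·(m − 20·p_1 − 12·p_2)/p_1, and x_2* = 12 + 2/3·(…)/p_2.
Discretionary income = 412 − 20·7 − 12·1 = 260; x_2* = 12 + 2/3·260/1 = 185.3333.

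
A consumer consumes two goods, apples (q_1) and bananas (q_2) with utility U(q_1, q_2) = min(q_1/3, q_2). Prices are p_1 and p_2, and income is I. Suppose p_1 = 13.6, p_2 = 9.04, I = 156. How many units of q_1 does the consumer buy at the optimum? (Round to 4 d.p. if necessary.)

Leontief preferences: the optimum is at the kink where q_1/3 = q_2/1, i.e. q_2 = (1/3)·q_1.
Budget: p_1·q_1 + p_2·(1/3)·q_1 = I, so (3·p_1 + p_2)·q_1 = 3·I.
Demand: q_1*(p_1,p_2,I) = 3·I/(3·p_1 + p_2), q_2* = I/(3·p_1 + p_2).
Here 3·13.6 + 9.04 = 49.84, giving q_1* = 9.39.

q_1* = 9.39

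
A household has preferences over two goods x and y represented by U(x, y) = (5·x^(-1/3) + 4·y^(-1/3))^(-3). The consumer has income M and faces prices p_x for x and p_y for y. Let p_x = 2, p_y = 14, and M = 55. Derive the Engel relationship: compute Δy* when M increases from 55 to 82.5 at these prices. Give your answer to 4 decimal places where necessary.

Δy* = 1.1375

MRS = MU_x/MU_y = (5/4)·(y/x)^(4/3). Set equal to p_x/p_y.
Hence y/x = ((4/5)·p_x/p_y)^(1/(4/3)), i.e. raised to the 0.75 power.
Substitute y = (y/x)·x into the budget: x* = M/(p_x + p_y·(y/x)).
Numerically y/x = 0.196559, so x* = 55/(2 + 14·0.196559) = 11.5745 and y* = 0.196559·11.5745 = 2.2751.
At M' = 82.5: y* = 3.4126. Change: 3.4126 − 2.2751 = 1.1375.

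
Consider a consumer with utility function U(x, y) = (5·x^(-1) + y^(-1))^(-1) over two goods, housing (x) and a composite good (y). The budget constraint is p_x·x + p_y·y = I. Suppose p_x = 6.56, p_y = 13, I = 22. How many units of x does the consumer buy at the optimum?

MRS = MU_x/MU_y = 5·(y/x)^(2). Set equal to p_x/p_y.
Solve for the ratio: y/x = [(1/5)·p_x/p_y]^(0.5).
Substitute y = (y/x)·x into the budget: x* = I/(p_x + p_y·(y/x)).
Numerically y/x = 0.317684, so x* = 22/(6.56 + 13·0.317684) = 2.058.

x* = 2.058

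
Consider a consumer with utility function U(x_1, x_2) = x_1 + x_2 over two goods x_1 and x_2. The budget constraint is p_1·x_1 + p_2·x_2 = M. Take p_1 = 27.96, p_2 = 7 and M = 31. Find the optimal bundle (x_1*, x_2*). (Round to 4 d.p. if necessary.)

x_1* = 0, x_2* = 4.4286

Linear utility — the consumer picks whichever good has higher MU/price: 1/27.96 = 0.0358 vs 1/7 = 0.1429.
x_2 gives more utility per dollar, so spend all income on x_2: x_2* = M/p_2, x_1* = 0.
Numerically: x_1* = 0, x_2* = 4.4286.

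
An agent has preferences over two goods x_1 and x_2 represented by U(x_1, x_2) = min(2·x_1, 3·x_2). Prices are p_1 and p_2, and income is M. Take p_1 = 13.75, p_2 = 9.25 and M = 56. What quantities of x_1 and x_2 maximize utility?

Leontief preferences: the optimum is at the kink where x_1/3 = x_2/2, i.e. x_2 = (2/3)·x_1.
Budget: p_1·x_1 + p_2·(2/3)·x_1 = M, so (3·p_1 + 2·p_2)·x_1 = 3·M.
Demand: x_1*(p_1,p_2,M) = 3·M/(3·p_1 + 2·p_2), x_2* = 2·M/(3·p_1 + 2·p_2).
Here 3·13.75 + 2·9.25 = 59.75, giving x_1* = 2.8117 and x_2* = 1.8745.

x_1* = 2.8117, x_2* = 1.8745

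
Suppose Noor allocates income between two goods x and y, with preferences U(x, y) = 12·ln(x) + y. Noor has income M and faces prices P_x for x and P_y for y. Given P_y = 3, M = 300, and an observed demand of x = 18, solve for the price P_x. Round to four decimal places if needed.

P_x = 2

MU_x = 12/x, MU_y = 1. Tangency: 12/x = P_x/P_y.
So x*(P_x,P_y) = 12·P_y/P_x, independent of income; and y* = (M − 12·P_y)/P_y.
Set x* = 18 in the demand function and solve for P_x: P_x = 2.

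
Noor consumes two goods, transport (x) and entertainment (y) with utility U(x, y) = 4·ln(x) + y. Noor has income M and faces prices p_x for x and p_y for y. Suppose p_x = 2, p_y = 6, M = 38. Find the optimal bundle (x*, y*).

x* = 12, y* = 2.3333

MU_x = 4/x, MU_y = 1. Tangency: 4/x = p_x/p_y.
So x*(p_x,p_y) = 4·p_y/p_x, independent of income; and y* = (M − 4·p_y)/p_y.
At the given prices: x* = 4·6/2 = 12, and y* = 2.3333.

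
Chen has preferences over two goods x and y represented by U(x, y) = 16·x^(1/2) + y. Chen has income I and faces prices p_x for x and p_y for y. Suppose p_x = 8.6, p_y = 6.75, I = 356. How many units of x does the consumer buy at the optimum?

Thus x* = (8·p_y/p_x)² — independent of I — with the rest of income spent on y.
Plugging in: x* = (8·6.75/8.6)² = 39.4267.

x* = 39.4267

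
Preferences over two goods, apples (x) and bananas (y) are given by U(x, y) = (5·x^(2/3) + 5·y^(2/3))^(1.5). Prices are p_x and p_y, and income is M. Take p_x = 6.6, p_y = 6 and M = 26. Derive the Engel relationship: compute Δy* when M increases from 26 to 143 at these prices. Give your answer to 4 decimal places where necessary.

Δy* = 10.6765

From the CES first-order condition, (y/x)^(1/3) = p_x/p_y.
Hence y/x = (p_x/p_y)^(1/(1/3)), i.e. raised to the 3 power.
Substitute y = (y/x)·x into the budget: x* = M/(p_x + p_y·(y/x)).
Numerically y/x = 1.331, so x* = 26/(6.6 + 6·1.331) = 1.7825 and y* = 1.331·1.7825 = 2.3725.
At M' = 143: y* = 13.049. Change: 13.049 − 2.3725 = 10.6765.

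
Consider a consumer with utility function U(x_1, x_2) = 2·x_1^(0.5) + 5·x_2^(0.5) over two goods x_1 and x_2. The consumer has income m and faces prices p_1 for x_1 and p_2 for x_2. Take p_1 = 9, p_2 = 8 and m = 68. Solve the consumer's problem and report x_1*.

MU_x_1 ∝ 2·x_1^(-0.5), MU_x_2 ∝ 5·x_2^(-0.5), so MRS = (2/5)·(x_2/x_1)^(0.5) = p_1/p_2.
Hence x_2/x_1 = ((5/2)·p_1/p_2)^(1/(0.5)), i.e. raised to the 2 power.
Substitute x_2 = (x_2/x_1)·x_1 into the budget: x_1* = m/(p_1 + p_2·(x_2/x_1)).
Numerically x_2/x_1 = 7.910156, so x_1* = 68/(9 + 8·7.910156) = 0.9408.

x_1* = 0.9408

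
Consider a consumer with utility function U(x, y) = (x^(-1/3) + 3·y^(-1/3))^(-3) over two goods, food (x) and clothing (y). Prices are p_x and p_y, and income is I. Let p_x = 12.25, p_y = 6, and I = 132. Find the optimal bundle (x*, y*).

x* = 3.7068, y* = 14.432

MU_x ∝ x^(-4/3), MU_y ∝ 3·y^(-4/3), so MRS = (1/3)·(y/x)^(4/3) = p_x/p_y.
Hence y/x = (3·p_x/p_y)^(1/(4/3)), i.e. raised to the 0.75 power.
With the ratio pinned down, the budget gives x* = I/(p_x + p_y·(y/x)) and y* = (y/x)·x*.
Numerically y/x = 3.893405, so x* = 132/(12.25 + 6·3.893405) = 3.7068 and y* = 3.893405·3.7068 = 14.432.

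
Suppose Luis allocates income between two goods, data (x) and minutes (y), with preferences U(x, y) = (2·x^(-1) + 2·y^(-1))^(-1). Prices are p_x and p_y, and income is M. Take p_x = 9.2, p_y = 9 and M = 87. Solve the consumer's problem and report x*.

MRS = MU_x/MU_y = (y/x)^(2). Set equal to p_x/p_y.
Hence y/x = (p_x/p_y)^(1/(2)), i.e. raised to the 0.5 power.
With the ratio pinned down, the budget gives x* = M/(p_x + p_y·(y/x)) and y* = (y/x)·x*.
Numerically y/x = 1.01105, so x* = 87/(9.2 + 9·1.01105) = 4.7542.

x* = 4.7542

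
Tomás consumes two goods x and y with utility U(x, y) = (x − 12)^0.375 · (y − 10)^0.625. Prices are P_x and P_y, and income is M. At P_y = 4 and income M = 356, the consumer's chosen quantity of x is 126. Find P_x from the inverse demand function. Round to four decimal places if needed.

Let x' = x−12, y' = y−10. MRS = (3/5)·y'/x' = P_x/P_y.
Substituting into the budget: x* = 12 + 0.375·(M − 12·P_x − 10·P_y)/P_x, and y* = 10 + 0.625·(…)/P_y.
Set x* = 126 in the demand function and solve for P_x: P_x = 1.

P_x = 1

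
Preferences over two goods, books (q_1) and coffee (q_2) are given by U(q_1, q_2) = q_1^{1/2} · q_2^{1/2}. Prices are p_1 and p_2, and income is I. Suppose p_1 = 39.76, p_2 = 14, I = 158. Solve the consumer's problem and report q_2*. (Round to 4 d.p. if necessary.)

q_2* = 5.6429

The MRS is q_2/q_1. Set MRS = p_1/p_2.
Rearranging, p_2·q_2 = p_1·q_1. Substituting into the budget gives p_1·q_1·(1 + 1) = I.
Demand: q_1*(p_1,p_2,I) = 0.5·I/p_1 and q_2* = 0.5·I/p_2.
At p_1=39.76, p_2=14, I=158: q_2* = 0.5·158/14 = 5.6429.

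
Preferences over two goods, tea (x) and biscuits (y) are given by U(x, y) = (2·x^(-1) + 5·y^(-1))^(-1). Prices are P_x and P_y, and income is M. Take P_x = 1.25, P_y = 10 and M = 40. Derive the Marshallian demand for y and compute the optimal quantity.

y* = 3.269

MU_x ∝ 2·x^(-2), MU_y ∝ 5·y^(-2), so MRS = (2/5)·(y/x)^(2) = P_x/P_y.
Hence y/x = ((5/2)·P_x/P_y)^(1/(2)), i.e. raised to the 0.5 power.
Substitute y = (y/x)·x into the budget: x* = M/(P_x + P_y·(y/x)).
Numerically y/x = 0.559017, so x* = 40/(1.25 + 10·0.559017) = 5.8478 and y* = 0.559017·5.8478 = 3.269.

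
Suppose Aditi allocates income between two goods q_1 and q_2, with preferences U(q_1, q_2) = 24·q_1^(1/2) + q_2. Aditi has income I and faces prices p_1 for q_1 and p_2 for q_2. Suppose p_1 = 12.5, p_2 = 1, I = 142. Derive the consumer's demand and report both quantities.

q_1* = 0.9216, q_2* = 130.48

MU_q_1 = 12/√q_1, MU_q_2 = 1. Tangency: 12/√q_1 = p_1/p_2.
Thus q_1* = (12·p_2/p_1)² — independent of I — with the rest of income spent on q_2.
Plugging in: q_1* = (12·1/12.5)² = 0.9216, q_2* = 130.48.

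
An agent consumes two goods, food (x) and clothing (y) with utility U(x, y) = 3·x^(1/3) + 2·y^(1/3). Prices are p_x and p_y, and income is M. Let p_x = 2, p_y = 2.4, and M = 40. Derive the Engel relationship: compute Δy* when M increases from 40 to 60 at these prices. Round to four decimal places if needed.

Δy* = 2.7663

From the CES first-order condition, (3/2)·(y/x)^(2/3) = p_x/p_y.
Solve for the ratio: y/x = [(2/3)·p_x/p_y]^(1.5).
With the ratio pinned down, the budget gives x* = M/(p_x + p_y·(y/x)) and y* = (y/x)·x*.
Numerically y/x = 0.414087, so x* = 40/(2 + 2.4·0.414087) = 13.3609 and y* = 0.414087·13.3609 = 5.5326.
At M' = 60: y* = 8.2989. Change: 8.2989 − 5.5326 = 2.7663.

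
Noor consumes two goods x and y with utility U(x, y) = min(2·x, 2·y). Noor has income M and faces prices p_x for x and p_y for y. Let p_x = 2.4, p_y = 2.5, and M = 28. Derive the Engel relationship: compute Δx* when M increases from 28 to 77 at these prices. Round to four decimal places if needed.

Leontief preferences: the optimum is at the kink where x/2 = y/2, i.e. y = x.
Budget: p_x·x + p_y·x = M, so (2·p_x + 2·p_y)·x = 2·M.
Demand: x*(p_x,p_y,M) = 2·M/(2·p_x + 2·p_y), y* = 2·M/(2·p_x + 2·p_y).
Here 2·2.4 + 2·2.5 = 9.8, giving x* = 5.7143.
At M' = 77: x* = 15.7143. Change: 15.7143 − 5.7143 = 10.

Δx* = 10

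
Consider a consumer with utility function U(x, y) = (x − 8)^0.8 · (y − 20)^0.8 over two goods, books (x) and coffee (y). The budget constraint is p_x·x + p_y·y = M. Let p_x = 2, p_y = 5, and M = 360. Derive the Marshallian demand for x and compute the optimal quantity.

x* = 69

MRS = (y−20)/(x−8). Tangency with p_x/p_y gives y−20 = (p_x/p_y)·(x−8).
After buying the subsistence bundle (8, 20), a share 0.5 of the remaining income goes to x: x* = 8 + 0.5·(M − 8p_x − 20p_y)/p_x.
Discretionary income = 360 − 8·2 − 20·5 = 244; x* = 8 + 0.5·244/2 = 69.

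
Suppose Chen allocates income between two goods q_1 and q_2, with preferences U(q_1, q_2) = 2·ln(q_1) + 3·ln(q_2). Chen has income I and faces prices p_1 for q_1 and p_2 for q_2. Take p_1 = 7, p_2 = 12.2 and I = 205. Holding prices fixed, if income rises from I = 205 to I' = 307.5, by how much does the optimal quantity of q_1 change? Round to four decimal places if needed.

Δq_1* = 5.8571

Demand: q_1*(p_1,p_2,I) = 0.4·I/p_1 and q_2* = 0.6·I/p_2.
At p_1=7, p_2=12.2, I=205: q_1* = 0.4·205/7 = 11.7143.
At I' = 307.5: q_1* = 17.5714. Change: 17.5714 − 11.7143 = 5.8571.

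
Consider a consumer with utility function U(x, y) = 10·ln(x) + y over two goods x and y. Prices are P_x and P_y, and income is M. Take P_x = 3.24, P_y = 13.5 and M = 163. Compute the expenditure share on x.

MU_x = 10/x, MU_y = 1. Tangency: 10/x = P_x/P_y.
So x*(P_x,P_y) = 10·P_y/P_x, independent of income; and y* = (M − 10·P_y)/P_y.
At the given prices: x* = 10·13.5/3.24 = 41.6667, and y* = 2.0741.
Expenditure on x: 3.24·41.6667 = 135; share = 0.8282.

share on x = 0.8282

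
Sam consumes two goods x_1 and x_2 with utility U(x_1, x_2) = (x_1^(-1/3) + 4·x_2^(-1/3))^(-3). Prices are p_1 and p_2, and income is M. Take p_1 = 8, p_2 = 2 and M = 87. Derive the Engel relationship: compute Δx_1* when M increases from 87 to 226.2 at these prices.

With the ratio pinned down, the budget gives x_1* = M/(p_1 + p_2·(x_2/x_1)) and x_2* = (x_2/x_1)·x_1*.
Numerically x_2/x_1 = 8, so x_1* = 87/(8 + 2·8) = 3.625.
At M' = 226.2: x_1* = 9.425. Change: 9.425 − 3.625 = 5.8.

Δx_1* = 5.8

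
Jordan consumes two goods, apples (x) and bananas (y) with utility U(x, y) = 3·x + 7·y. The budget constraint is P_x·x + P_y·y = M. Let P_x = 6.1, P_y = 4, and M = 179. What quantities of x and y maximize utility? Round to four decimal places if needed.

x* = 0, y* = 44.75

y gives more utility per dollar, so spend all income on y: y* = M/P_y, x* = 0.
Numerically: x* = 0, y* = 44.75.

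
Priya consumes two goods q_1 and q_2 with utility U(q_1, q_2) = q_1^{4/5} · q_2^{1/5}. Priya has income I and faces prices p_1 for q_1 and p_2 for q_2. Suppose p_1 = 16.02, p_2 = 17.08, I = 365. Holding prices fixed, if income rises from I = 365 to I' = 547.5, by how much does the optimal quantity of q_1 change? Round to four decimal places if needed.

Δq_1* = 9.1136

Tangency: MRS = 4·q_2/q_1 = p_1/p_2.
Rearranging, p_2·q_2 = (1/4)·p_1·q_1. Substituting into the budget gives p_1·q_1·(1 + (1/4)) = I.
Demand: q_1*(p_1,p_2,I) = 0.8·I/p_1 and q_2* = 0.2·I/p_2.
At p_1=16.02, p_2=17.08, I=365: q_1* = 0.8·365/16.02 = 18.2272.
At I' = 547.5: q_1* = 27.3408. Change: 27.3408 − 18.2272 = 9.1136.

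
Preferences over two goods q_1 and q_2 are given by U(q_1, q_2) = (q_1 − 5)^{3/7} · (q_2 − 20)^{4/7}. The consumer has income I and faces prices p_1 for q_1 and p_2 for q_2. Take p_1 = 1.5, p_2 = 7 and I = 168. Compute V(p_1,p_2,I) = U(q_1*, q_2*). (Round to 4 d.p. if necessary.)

V = 2.8628

Substituting into the budget: q_1* = 5 + 3/7·(I − 5·p_1 − 20·p_2)/p_1, and q_2* = 20 + 4/7·(…)/p_2.
Discretionary income = 168 − 5·1.5 − 20·7 = 20.5; q_1* = 5 + 3/7·20.5/1.5 = 10.8571; q_2* = 20 + 4/7·20.5/7 = 21.6735.
Utility at the optimum: U(10.8571, 21.6735) = 2.8628.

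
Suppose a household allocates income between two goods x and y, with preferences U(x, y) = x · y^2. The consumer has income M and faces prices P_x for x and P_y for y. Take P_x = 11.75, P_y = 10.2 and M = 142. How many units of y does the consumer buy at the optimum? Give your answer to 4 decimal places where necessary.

y* = 9.281

Demand: x*(P_x,P_y,M) = 1/3·M/P_x and y* = 2/3·M/P_y.
At P_x=11.75, P_y=10.2, M=142: y* = 2/3·142/10.2 = 9.281.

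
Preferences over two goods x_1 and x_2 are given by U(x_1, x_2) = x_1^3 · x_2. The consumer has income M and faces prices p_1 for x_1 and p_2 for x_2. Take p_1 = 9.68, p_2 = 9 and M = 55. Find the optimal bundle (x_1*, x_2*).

x_1* = 4.2614, x_2* = 1.5278

MU_x_1/MU_x_2 = (3·x_2)/(x_1); tangency sets this equal to p_1/p_2.
Rearranging, p_2·x_2 = (1/3)·p_1·x_1. Substituting into the budget gives p_1·x_1·(1 + (1/3)) = M.
Demand: x_1*(p_1,p_2,M) = 0.75·M/p_1 and x_2* = 0.25·M/p_2.
At p_1=9.68, p_2=9, M=55: x_1* = 0.75·55/9.68 = 4.2614, x_2* = 1.5278.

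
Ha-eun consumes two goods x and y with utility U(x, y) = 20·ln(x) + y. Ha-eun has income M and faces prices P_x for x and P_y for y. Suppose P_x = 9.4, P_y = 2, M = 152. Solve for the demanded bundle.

x* = 4.2553, y* = 56

MU_x = 20/x, MU_y = 1. Tangency: 20/x = P_x/P_y.
So x*(P_x,P_y) = 20·P_y/P_x, independent of income; and y* = (M − 20·P_y)/P_y.
At the given prices: x* = 20·2/9.4 = 4.2553, and y* = 56.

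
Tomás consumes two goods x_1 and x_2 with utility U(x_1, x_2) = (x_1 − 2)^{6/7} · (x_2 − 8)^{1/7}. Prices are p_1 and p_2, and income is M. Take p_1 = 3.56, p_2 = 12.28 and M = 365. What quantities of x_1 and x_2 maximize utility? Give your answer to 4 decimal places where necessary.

Let x_1' = x_1−2, x_2' = x_2−8. MRS = 6·x_2'/x_1' = p_1/p_2.
After buying the subsistence bundle (2, 8), a share 6/7 of the remaining income goes to x_1: x_1* = 2 + 6/7·(M − 2p_1 − 8p_2)/p_1.
Discretionary income = 365 − 2·3.56 − 8·12.28 = 259.64; x_1* = 2 + 6/7·259.64/3.56 = 64.5136; x_2* = 8 + 1/7·259.64/12.28 = 11.0205.

x_1* = 64.5136, x_2* = 11.0205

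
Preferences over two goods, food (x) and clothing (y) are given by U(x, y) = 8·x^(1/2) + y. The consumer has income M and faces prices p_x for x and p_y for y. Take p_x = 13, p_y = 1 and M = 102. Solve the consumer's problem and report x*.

Utility is quasi-linear in y; the FOC for x is 4/√x = p_x/p_y.
Thus x* = (4·p_y/p_x)² — independent of M — with the rest of income spent on y.
Plugging in: x* = (4·1/13)² = 0.0947.

x* = 0.0947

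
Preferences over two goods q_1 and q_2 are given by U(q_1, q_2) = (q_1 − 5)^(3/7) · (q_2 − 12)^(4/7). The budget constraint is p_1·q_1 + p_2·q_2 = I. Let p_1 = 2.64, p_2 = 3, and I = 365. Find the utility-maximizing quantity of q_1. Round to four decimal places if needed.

After buying the subsistence bundle (5, 12), a share 3/7 of the remaining income goes to q_1: q_1* = 5 + 3/7·(I − 5p_1 − 12p_2)/p_1.
Discretionary income = 365 − 5·2.64 − 12·3 = 315.8; q_1* = 5 + 3/7·315.8/2.64 = 56.2662.

q_1* = 56.2662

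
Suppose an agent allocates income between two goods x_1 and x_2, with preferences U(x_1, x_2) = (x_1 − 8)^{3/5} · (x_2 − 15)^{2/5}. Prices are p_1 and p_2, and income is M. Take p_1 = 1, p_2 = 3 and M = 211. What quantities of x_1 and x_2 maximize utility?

x_1* = 102.8, x_2* = 36.0667

This is Cobb-Douglas in (x_1−8, x_2−15): tangency gives 0.6·p_2·(x_2−15) = 0.4·p_1·(x_1−8).
Substituting into the budget: x_1* = 8 + 0.6·(M − 8·p_1 − 15·p_2)/p_1, and x_2* = 15 + 0.4·(…)/p_2.
Discretionary income = 211 − 8·1 − 15·3 = 158; x_1* = 8 + 0.6·158/1 = 102.8; x_2* = 15 + 0.4·158/3 = 36.0667.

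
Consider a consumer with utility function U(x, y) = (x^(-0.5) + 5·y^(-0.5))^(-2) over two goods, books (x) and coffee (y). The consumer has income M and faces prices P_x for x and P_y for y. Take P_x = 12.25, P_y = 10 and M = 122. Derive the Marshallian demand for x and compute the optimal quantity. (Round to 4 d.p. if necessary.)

MRS = MU_x/MU_y = (1/5)·(y/x)^(1.5). Set equal to P_x/P_y.
Hence y/x = (5·P_x/P_y)^(1/(1.5)), i.e. raised to the 2/3 power.
Substitute y = (y/x)·x into the budget: x* = M/(P_x + P_y·(y/x)).
Numerically y/x = 3.34763, so x* = 122/(12.25 + 10·3.34763) = 2.668.

x* = 2.668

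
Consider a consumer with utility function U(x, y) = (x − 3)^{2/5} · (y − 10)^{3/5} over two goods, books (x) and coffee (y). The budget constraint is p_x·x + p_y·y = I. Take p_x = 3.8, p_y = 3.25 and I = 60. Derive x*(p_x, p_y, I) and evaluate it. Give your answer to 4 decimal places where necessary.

x* = 4.6947

MRS = (2/3)·(y−10)/(x−3). Tangency with p_x/p_y gives y−10 = (3/2)·(p_x/p_y)·(x−3).
After buying the subsistence bundle (3, 10), a share 0.4 of the remaining income goes to x: x* = 3 + 0.4·(I − 3p_x − 10p_y)/p_x.
Discretionary income = 60 − 3·3.8 − 10·3.25 = 16.1; x* = 3 + 0.4·16.1/3.8 = 4.6947.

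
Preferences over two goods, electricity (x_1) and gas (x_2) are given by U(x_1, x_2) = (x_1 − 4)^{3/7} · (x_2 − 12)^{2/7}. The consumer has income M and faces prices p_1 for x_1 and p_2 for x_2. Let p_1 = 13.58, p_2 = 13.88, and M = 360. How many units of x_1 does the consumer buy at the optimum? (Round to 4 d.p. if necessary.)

x_1* = 10.1467

Substituting into the budget: x_1* = 4 + 0.6·(M − 4·p_1 − 12·p_2)/p_1, and x_2* = 12 + 0.4·(…)/p_2.
Discretionary income = 360 − 4·13.58 − 12·13.88 = 139.12; x_1* = 4 + 0.6·139.12/13.58 = 10.1467.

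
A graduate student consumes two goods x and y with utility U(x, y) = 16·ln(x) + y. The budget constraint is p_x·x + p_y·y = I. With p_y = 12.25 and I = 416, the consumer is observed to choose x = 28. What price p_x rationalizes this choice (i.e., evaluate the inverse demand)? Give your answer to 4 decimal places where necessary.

MU_x = 16/x, MU_y = 1. Tangency: 16/x = p_x/p_y.
So x*(p_x,p_y) = 16·p_y/p_x, independent of income; and y* = (I − 16·p_y)/p_y.
Set x* = 28 in the demand function and solve for p_x: p_x = 7.

p_x = 7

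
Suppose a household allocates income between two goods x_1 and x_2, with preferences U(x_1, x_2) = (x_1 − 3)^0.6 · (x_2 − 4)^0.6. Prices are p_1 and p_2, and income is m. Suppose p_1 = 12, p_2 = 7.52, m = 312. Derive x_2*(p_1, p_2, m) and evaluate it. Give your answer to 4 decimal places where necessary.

x_2* = 20.3511

MRS = (x_2−4)/(x_1−3). Tangency with p_1/p_2 gives x_2−4 = (p_1/p_2)·(x_1−3).
After buying the subsistence bundle (3, 4), a share 0.5 of the remaining income goes to x_1: x_1* = 3 + 0.5·(m − 3p_1 − 4p_2)/p_1.
Discretionary income = 312 − 3·12 − 4·7.52 = 245.92; x_2* = 4 + 0.5·245.92/7.52 = 20.3511.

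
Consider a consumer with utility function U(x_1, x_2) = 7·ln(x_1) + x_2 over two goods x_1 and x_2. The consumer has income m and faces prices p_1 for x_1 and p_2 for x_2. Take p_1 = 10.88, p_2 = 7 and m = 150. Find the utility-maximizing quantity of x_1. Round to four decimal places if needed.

x_1* = 4.5037

MU_x_1 = 7/x_1, MU_x_2 = 1. Tangency: 7/x_1 = p_1/p_2.
So x_1*(p_1,p_2) = 7·p_2/p_1, independent of income; and x_2* = (m − 7·p_2)/p_2.
At the given prices: x_1* = 7·7/10.88 = 4.5037.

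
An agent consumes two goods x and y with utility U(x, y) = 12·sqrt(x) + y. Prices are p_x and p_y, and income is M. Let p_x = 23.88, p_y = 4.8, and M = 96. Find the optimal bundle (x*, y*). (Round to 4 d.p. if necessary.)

Utility is quasi-linear in y; the FOC for x is 6/√x = p_x/p_y.
Thus x* = (6·p_y/p_x)² — independent of M — with the rest of income spent on y.
Plugging in: x* = (6·4.8/23.88)² = 1.4545, y* = 12.7638.

x* = 1.4545, y* = 12.7638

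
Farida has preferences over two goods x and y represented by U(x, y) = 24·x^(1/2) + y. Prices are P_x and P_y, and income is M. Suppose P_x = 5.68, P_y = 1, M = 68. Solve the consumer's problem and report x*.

Thus x* = (12·P_y/P_x)² — independent of M — with the rest of income spent on y.
Plugging in: x* = (12·1/5.68)² = 4.4634.

x* = 4.4634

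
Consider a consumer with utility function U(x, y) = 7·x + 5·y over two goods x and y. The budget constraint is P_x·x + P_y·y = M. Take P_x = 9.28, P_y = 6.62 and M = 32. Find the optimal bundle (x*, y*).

Linear utility — the consumer picks whichever good has higher MU/price: 7/9.28 = 0.7543 vs 5/6.62 = 0.7553.
y gives more utility per dollar, so spend all income on y: y* = M/P_y, x* = 0.
Numerically: x* = 0, y* = 4.8338.

x* = 0, y* = 4.8338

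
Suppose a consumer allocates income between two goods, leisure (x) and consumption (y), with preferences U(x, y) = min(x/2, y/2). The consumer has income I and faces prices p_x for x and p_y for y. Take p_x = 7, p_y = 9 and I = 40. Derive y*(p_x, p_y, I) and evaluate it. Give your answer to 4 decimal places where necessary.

With perfect complements, no substitution: consume in ratio x:y = 2:2.
Budget: p_x·x + p_y·x = I, so (2·p_x + 2·p_y)·x = 2·I.
Demand: x*(p_x,p_y,I) = 2·I/(2·p_x + 2·p_y), y* = 2·I/(2·p_x + 2·p_y).
Here 2·7 + 2·9 = 32, giving y* = 2.5.

y* = 2.5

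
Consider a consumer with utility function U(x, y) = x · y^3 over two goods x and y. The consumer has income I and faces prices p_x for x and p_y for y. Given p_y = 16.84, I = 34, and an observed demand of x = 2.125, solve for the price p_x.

p_x = 4

MU_x/MU_y = (y)/(3·x); tangency sets this equal to p_x/p_y.
Rearranging, p_y·y = 3·p_x·x. Substituting into the budget gives p_x·x·(1 + 3) = I.
Demand: x*(p_x,p_y,I) = 0.25·I/p_x and y* = 0.75·I/p_y.
Set x* = 2.125 in the demand function and solve for p_x: p_x = 4.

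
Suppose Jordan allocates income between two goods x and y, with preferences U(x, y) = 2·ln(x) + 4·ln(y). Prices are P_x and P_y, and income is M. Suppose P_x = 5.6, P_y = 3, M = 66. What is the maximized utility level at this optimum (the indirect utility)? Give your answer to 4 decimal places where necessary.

V = 13.4789

At P_x=5.6, P_y=3, M=66: x* = 1/3·66/5.6 = 3.9286, y* = 14.6667.
Utility at the optimum: U(3.9286, 14.6667) = 13.4789.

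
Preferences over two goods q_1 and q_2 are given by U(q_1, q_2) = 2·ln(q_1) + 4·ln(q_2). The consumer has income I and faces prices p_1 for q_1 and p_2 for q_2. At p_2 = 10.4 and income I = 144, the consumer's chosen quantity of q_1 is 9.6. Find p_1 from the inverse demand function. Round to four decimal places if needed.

p_1 = 5

Tangency: MRS = (1/2)·q_2/q_1 = p_1/p_2.
Rearranging, p_2·q_2 = 2·p_1·q_1. Substituting into the budget gives p_1·q_1·(1 + 2) = I.
Demand: q_1*(p_1,p_2,I) = 1/3·I/p_1 and q_2* = 2/3·I/p_2.
Set q_1* = 9.6 in the demand function and solve for p_1: p_1 = 5.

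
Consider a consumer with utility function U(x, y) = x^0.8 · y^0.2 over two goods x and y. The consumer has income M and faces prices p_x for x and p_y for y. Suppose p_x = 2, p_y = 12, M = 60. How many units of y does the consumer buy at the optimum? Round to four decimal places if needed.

The MRS is 4·y/x. Set MRS = p_x/p_y.
So 0.8·p_y·y = 0.2·p_x·x; combined with the budget, a share 0.8 of income goes to x.
Demand: x*(p_x,p_y,M) = 0.8·M/p_x and y* = 0.2·M/p_y.
At p_x=2, p_y=12, M=60: y* = 0.2·60/12 = 1.

y* = 1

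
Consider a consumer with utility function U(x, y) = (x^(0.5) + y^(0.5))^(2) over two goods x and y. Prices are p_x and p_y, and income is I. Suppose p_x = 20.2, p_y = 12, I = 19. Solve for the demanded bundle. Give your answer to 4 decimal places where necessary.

From the CES first-order condition, (y/x)^(0.5) = p_x/p_y.
Solve for the ratio: y/x = [p_x/p_y]^(2).
Substitute y = (y/x)·x into the budget: x* = I/(p_x + p_y·(y/x)).
Numerically y/x = 2.833611, so x* = 19/(20.2 + 12·2.833611) = 0.3505 and y* = 2.833611·0.3505 = 0.9933.

x* = 0.3505, y* = 0.9933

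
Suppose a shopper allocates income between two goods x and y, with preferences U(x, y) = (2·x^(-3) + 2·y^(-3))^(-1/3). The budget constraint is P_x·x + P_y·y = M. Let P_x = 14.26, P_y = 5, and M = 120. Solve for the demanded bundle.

x* = 5.781, y* = 7.5126

MRS = MU_x/MU_y = (y/x)^(4). Set equal to P_x/P_y.
Solve for the ratio: y/x = [P_x/P_y]^(0.25).
Substitute y = (y/x)·x into the budget: x* = M/(P_x + P_y·(y/x)).
Numerically y/x = 1.299533, so x* = 120/(14.26 + 5·1.299533) = 5.781 and y* = 1.299533·5.781 = 7.5126.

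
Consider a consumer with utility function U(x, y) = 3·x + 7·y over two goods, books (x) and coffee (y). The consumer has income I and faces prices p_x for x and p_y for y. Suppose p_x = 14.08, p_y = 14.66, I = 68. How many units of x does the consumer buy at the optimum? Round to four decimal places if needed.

x* = 0

Linear utility — the consumer picks whichever good has higher MU/price: 3/14.08 = 0.2131 vs 7/14.66 = 0.4775.
y gives more utility per dollar, so spend all income on y: y* = I/p_y, x* = 0.
Numerically: x* = 0, y* = 4.6385.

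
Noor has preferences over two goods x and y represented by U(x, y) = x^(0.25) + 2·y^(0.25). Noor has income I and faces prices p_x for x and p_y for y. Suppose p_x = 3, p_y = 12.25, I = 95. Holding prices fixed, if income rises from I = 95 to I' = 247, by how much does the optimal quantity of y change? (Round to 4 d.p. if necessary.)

With the ratio pinned down, the budget gives x* = I/(p_x + p_y·(y/x)) and y* = (y/x)·x*.
Numerically y/x = 0.386089, so x* = 95/(3 + 12.25·0.386089) = 12.2904 and y* = 0.386089·12.2904 = 4.7452.
At I' = 247: y* = 12.3375. Change: 12.3375 − 4.7452 = 7.5923.

Δy* = 7.5923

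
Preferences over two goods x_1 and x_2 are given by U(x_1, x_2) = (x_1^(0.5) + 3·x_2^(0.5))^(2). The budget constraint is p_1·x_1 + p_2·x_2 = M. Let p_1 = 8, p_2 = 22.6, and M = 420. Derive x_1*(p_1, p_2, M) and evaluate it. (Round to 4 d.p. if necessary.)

x_1* = 12.5423

From the CES first-order condition, (1/3)·(x_2/x_1)^(0.5) = p_1/p_2.
Hence x_2/x_1 = (3·p_1/p_2)^(1/(0.5)), i.e. raised to the 2 power.
Substitute x_2 = (x_2/x_1)·x_1 into the budget: x_1* = M/(p_1 + p_2·(x_2/x_1)).
Numerically x_2/x_1 = 1.127731, so x_1* = 420/(8 + 22.6·1.127731) = 12.5423.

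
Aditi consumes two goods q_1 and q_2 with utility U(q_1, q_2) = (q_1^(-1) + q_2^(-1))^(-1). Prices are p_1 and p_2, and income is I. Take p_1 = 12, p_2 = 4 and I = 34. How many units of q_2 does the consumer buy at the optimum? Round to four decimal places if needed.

MRS = MU_q_1/MU_q_2 = (q_2/q_1)^(2). Set equal to p_1/p_2.
Solve for the ratio: q_2/q_1 = [p_1/p_2]^(0.5).
Substitute q_2 = (q_2/q_1)·q_1 into the budget: q_1* = I/(p_1 + p_2·(q_2/q_1)).
Numerically q_2/q_1 = 1.732051, so q_1* = 34/(12 + 4·1.732051) = 1.7963 and q_2* = 1.732051·1.7963 = 3.1112.

q_2* = 3.1112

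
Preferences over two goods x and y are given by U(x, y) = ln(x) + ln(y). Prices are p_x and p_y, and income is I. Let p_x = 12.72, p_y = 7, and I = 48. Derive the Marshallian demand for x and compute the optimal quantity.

MU_x/MU_y = (y)/(x); tangency sets this equal to p_x/p_y.
Rearranging, p_y·y = p_x·x. Substituting into the budget gives p_x·x·(1 + 1) = I.
Demand: x*(p_x,p_y,I) = 0.5·I/p_x and y* = 0.5·I/p_y.
At p_x=12.72, p_y=7, I=48: x* = 0.5·48/12.72 = 1.8868.

x* = 1.8868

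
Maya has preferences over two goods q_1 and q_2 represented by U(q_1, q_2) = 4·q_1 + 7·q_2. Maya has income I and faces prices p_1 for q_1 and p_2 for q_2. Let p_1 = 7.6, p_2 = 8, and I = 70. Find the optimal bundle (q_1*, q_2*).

q_1* = 0, q_2* = 8.75

Perfect substitutes: compare marginal utility per dollar. 4/p_1 vs 7/p_2 → 0.5263 vs 0.875.
q_2 gives more utility per dollar, so spend all income on q_2: q_2* = I/p_2, q_1* = 0.
Numerically: q_1* = 0, q_2* = 8.75.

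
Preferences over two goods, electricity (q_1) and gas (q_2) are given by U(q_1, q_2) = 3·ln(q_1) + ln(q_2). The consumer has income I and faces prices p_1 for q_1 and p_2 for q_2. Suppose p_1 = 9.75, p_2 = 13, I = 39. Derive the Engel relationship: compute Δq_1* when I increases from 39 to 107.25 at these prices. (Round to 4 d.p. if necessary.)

Δq_1* = 5.25

Tangency: MRS = 3·q_2/q_1 = p_1/p_2.
So 3·p_2·q_2 = p_1·q_1; combined with the budget, a share 0.75 of income goes to q_1.
Demand: q_1*(p_1,p_2,I) = 0.75·I/p_1 and q_2* = 0.25·I/p_2.
At p_1=9.75, p_2=13, I=39: q_1* = 0.75·39/9.75 = 3.
At I' = 107.25: q_1* = 8.25. Change: 8.25 − 3 = 5.25.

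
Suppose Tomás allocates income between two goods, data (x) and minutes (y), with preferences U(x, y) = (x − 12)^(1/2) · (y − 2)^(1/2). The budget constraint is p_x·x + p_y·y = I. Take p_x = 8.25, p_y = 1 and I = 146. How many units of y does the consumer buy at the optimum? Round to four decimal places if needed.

y* = 24.5

MRS = (y−2)/(x−12). Tangency with p_x/p_y gives y−2 = (p_x/p_y)·(x−12).
Substituting into the budget: x* = 12 + 0.5·(I − 12·p_x − 2·p_y)/p_x, and y* = 2 + 0.5·(…)/p_y.
Discretionary income = 146 − 12·8.25 − 2·1 = 45; y* = 2 + 0.5·45/1 = 24.5.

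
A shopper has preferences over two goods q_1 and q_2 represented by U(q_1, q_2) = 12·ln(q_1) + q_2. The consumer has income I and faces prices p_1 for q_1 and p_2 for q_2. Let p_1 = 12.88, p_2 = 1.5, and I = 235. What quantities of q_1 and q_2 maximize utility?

Set MRS = p_1/p_2: (12/q_1)/1 = p_1/p_2.
So q_1*(p_1,p_2) = 12·p_2/p_1, independent of income; and q_2* = (I − 12·p_2)/p_2.
At the given prices: q_1* = 12·1.5/12.88 = 1.3975, and q_2* = 144.6667.

q_1* = 1.3975, q_2* = 144.6667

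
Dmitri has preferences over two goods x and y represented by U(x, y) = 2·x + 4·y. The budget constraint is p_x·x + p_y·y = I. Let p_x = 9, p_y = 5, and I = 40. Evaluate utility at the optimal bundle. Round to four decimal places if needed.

Linear utility — the consumer picks whichever good has higher MU/price: 2/9 = 0.2222 vs 4/5 = 0.8.
y gives more utility per dollar, so spend all income on y: y* = I/p_y, x* = 0.
Numerically: x* = 0, y* = 8.
Utility at the optimum: U(0, 8) = 32.

V = 32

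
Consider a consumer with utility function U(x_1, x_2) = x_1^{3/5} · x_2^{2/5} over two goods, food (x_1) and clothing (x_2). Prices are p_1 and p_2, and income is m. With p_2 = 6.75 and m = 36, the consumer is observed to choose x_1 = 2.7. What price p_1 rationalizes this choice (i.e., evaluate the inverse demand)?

p_1 = 8

MU_x_1/MU_x_2 = (0.6·x_2)/(0.4·x_1); tangency sets this equal to p_1/p_2.
So 0.6·p_2·x_2 = 0.4·p_1·x_1; combined with the budget, a share 0.6 of income goes to x_1.
Demand: x_1*(p_1,p_2,m) = 0.6·m/p_1 and x_2* = 0.4·m/p_2.
Set x_1* = 2.7 in the demand function and solve for p_1: p_1 = 8.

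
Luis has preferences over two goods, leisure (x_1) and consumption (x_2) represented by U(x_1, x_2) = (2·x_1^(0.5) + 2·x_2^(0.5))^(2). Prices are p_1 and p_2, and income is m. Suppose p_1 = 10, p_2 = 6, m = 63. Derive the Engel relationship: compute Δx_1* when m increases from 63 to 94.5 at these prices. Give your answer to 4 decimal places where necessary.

Δx_1* = 1.1812

From the CES first-order condition, (x_2/x_1)^(0.5) = p_1/p_2.
Solve for the ratio: x_2/x_1 = [p_1/p_2]^(2).
With the ratio pinned down, the budget gives x_1* = m/(p_1 + p_2·(x_2/x_1)) and x_2* = (x_2/x_1)·x_1*.
Numerically x_2/x_1 = 2.777778, so x_1* = 63/(10 + 6·2.777778) = 2.3625.
At m' = 94.5: x_1* = 3.5437. Change: 3.5437 − 2.3625 = 1.1812.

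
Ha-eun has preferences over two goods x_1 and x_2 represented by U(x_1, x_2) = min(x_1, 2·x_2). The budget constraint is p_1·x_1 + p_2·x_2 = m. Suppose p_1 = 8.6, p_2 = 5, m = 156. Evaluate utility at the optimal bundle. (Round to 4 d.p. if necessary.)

Demand: x_1*(p_1,p_2,m) = 2·m/(2·p_1 + p_2), x_2* = m/(2·p_1 + p_2).
Here 2·8.6 + 5 = 22.2, giving x_1* = 14.0541 and x_2* = 7.027.
Utility at the optimum: U(14.0541, 7.027) = 14.0541.

V = 14.0541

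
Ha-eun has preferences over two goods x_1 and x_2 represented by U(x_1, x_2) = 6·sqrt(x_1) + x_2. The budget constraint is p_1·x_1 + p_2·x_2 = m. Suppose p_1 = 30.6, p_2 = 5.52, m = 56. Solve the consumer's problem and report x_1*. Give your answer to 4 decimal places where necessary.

Utility is quasi-linear in x_2; the FOC for x_1 is 3/√x_1 = p_1/p_2.
Thus x_1* = (3·p_2/p_1)² — independent of m — with the rest of income spent on x_2.
Plugging in: x_1* = (3·5.52/30.6)² = 0.2929.

x_1* = 0.2929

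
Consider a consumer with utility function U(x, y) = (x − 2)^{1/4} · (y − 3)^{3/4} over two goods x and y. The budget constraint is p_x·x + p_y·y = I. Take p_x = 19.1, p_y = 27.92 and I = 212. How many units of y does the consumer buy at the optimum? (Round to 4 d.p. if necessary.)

After buying the subsistence bundle (2, 3), a share 0.25 of the remaining income goes to x: x* = 2 + 0.25·(I − 2p_x − 3p_y)/p_x.
Discretionary income = 212 − 2·19.1 − 3·27.92 = 90.04; y* = 3 + 0.75·90.04/27.92 = 5.4187.

y* = 5.4187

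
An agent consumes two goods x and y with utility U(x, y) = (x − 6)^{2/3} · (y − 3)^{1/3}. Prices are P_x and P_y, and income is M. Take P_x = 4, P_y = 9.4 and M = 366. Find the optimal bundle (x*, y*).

x* = 58.3, y* = 14.1277

MRS = 2·(y−3)/(x−6). Tangency with P_x/P_y gives y−3 = (1/2)·(P_x/P_y)·(x−6).
Substituting into the budget: x* = 6 + 2/3·(M − 6·P_x − 3·P_y)/P_x, and y* = 3 + 1/3·(…)/P_y.
Discretionary income = 366 − 6·4 − 3·9.4 = 313.8; x* = 6 + 2/3·313.8/4 = 58.3; y* = 3 + 1/3·313.8/9.4 = 14.1277.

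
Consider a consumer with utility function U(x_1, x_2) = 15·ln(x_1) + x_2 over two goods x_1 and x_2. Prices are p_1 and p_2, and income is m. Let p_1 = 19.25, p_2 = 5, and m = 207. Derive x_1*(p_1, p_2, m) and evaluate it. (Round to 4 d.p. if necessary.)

Set MRS = p_1/p_2: (15/x_1)/1 = p_1/p_2.
So x_1*(p_1,p_2) = 15·p_2/p_1, independent of income; and x_2* = (m − 15·p_2)/p_2.
At the given prices: x_1* = 15·5/19.25 = 3.8961.

x_1* = 3.8961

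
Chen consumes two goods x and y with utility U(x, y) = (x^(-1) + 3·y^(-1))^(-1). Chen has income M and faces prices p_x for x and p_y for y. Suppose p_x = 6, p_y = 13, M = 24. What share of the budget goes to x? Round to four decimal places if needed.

share on x = 0.2817

MRS = MU_x/MU_y = (1/3)·(y/x)^(2). Set equal to p_x/p_y.
Solve for the ratio: y/x = [3·p_x/p_y]^(0.5).
With the ratio pinned down, the budget gives x* = M/(p_x + p_y·(y/x)) and y* = (y/x)·x*.
Numerically y/x = 1.176697, so x* = 24/(6 + 13·1.176697) = 1.1269 and y* = 1.176697·1.1269 = 1.326.
Expenditure on x: 6·1.1269 = 6.7615; share = 0.2817.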